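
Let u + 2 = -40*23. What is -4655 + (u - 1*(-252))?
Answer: -5325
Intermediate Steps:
u = -922 (u = -2 - 40*23 = -2 - 920 = -922)
-4655 + (u - 1*(-252)) = -4655 + (-922 - 1*(-252)) = -4655 + (-922 + 252) = -4655 - 670 = -5325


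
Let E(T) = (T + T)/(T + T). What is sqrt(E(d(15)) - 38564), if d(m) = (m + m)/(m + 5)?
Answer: 7*I*sqrt(787) ≈ 196.37*I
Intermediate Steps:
d(m) = 2*m/(5 + m) (d(m) = (2*m)/(5 + m) = 2*m/(5 + m))
E(T) = 1 (E(T) = (2*T)/((2*T)) = (1/(2*T))*(2*T) = 1)
sqrt(E(d(15)) - 38564) = sqrt(1 - 38564) = sqrt(-38563) = 7*I*sqrt(787)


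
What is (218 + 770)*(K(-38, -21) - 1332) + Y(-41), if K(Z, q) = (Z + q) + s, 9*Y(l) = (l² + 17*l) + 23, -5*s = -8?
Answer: -61767689/45 ≈ -1.3726e+6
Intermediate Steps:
s = 8/5 (s = -⅕*(-8) = 8/5 ≈ 1.6000)
Y(l) = 23/9 + l²/9 + 17*l/9 (Y(l) = ((l² + 17*l) + 23)/9 = (23 + l² + 17*l)/9 = 23/9 + l²/9 + 17*l/9)
K(Z, q) = 8/5 + Z + q (K(Z, q) = (Z + q) + 8/5 = 8/5 + Z + q)
(218 + 770)*(K(-38, -21) - 1332) + Y(-41) = (218 + 770)*((8/5 - 38 - 21) - 1332) + (23/9 + (⅑)*(-41)² + (17/9)*(-41)) = 988*(-287/5 - 1332) + (23/9 + (⅑)*1681 - 697/9) = 988*(-6947/5) + (23/9 + 1681/9 - 697/9) = -6863636/5 + 1007/9 = -61767689/45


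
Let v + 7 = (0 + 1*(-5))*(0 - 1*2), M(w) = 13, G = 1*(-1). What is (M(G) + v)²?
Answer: 256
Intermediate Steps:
G = -1
v = 3 (v = -7 + (0 + 1*(-5))*(0 - 1*2) = -7 + (0 - 5)*(0 - 2) = -7 - 5*(-2) = -7 + 10 = 3)
(M(G) + v)² = (13 + 3)² = 16² = 256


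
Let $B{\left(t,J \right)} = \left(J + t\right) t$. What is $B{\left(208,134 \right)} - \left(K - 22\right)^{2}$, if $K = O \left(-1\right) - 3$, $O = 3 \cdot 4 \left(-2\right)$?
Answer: $71135$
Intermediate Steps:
$B{\left(t,J \right)} = t \left(J + t\right)$
$O = -24$ ($O = 12 \left(-2\right) = -24$)
$K = 21$ ($K = \left(-24\right) \left(-1\right) - 3 = 24 - 3 = 21$)
$B{\left(208,134 \right)} - \left(K - 22\right)^{2} = 208 \left(134 + 208\right) - \left(21 - 22\right)^{2} = 208 \cdot 342 - \left(-1\right)^{2} = 71136 - 1 = 71135$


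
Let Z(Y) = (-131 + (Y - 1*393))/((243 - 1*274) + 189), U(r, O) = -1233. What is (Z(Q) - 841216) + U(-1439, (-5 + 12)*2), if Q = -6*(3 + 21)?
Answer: -66553805/79 ≈ -8.4245e+5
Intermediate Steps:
Q = -144 (Q = -6*24 = -144)
Z(Y) = -262/79 + Y/158 (Z(Y) = (-131 + (Y - 393))/((243 - 274) + 189) = (-131 + (-393 + Y))/(-31 + 189) = (-524 + Y)/158 = (-524 + Y)*(1/158) = -262/79 + Y/158)
(Z(Q) - 841216) + U(-1439, (-5 + 12)*2) = ((-262/79 + (1/158)*(-144)) - 841216) - 1233 = ((-262/79 - 72/79) - 841216) - 1233 = (-334/79 - 841216) - 1233 = -66456398/79 - 1233 = -66553805/79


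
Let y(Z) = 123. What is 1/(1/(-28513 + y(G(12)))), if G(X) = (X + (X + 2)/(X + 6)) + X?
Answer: -28390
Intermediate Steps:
G(X) = 2*X + (2 + X)/(6 + X) (G(X) = (X + (2 + X)/(6 + X)) + X = 2*X + (2 + X)/(6 + X))
1/(1/(-28513 + y(G(12)))) = 1/(1/(-28513 + 123)) = 1/(1/(-28390)) = 1/(-1/28390) = -28390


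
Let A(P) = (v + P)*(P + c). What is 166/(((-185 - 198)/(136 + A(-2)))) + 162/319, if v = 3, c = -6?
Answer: -6716066/122177 ≈ -54.970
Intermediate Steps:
A(P) = (-6 + P)*(3 + P) (A(P) = (3 + P)*(P - 6) = (3 + P)*(-6 + P) = (-6 + P)*(3 + P))
166/(((-185 - 198)/(136 + A(-2)))) + 162/319 = 166/(((-185 - 198)/(136 + (-18 + (-2)² - 3*(-2))))) + 162/319 = 166/((-383/(136 + (-18 + 4 + 6)))) + 162*(1/319) = 166/((-383/(136 - 8))) + 162/319 = 166/((-383/128)) + 162/319 = 166/((-383*1/128)) + 162/319 = 166/(-383/128) + 162/319 = 166*(-128/383) + 162/319 = -21248/383 + 162/319 = -6716066/122177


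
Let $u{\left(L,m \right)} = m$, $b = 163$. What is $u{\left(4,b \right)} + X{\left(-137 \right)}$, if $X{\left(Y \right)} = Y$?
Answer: $26$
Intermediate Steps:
$u{\left(4,b \right)} + X{\left(-137 \right)} = 163 - 137 = 26$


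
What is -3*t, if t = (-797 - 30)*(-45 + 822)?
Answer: 1927737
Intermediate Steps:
t = -642579 (t = -827*777 = -642579)
-3*t = -3*(-642579) = 1927737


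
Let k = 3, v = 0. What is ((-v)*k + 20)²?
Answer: 400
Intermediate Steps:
((-v)*k + 20)² = (-1*0*3 + 20)² = (0*3 + 20)² = (0 + 20)² = 20² = 400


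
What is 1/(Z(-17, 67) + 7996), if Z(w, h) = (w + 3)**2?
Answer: 1/8192 ≈ 0.00012207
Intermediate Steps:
Z(w, h) = (3 + w)**2
1/(Z(-17, 67) + 7996) = 1/((3 - 17)**2 + 7996) = 1/((-14)**2 + 7996) = 1/(196 + 7996) = 1/8192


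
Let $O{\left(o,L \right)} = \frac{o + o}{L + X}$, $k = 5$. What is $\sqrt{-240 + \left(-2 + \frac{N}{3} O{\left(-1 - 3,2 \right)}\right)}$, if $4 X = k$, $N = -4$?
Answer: $\frac{7 i \sqrt{7410}}{39} \approx 15.451 i$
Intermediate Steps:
$X = \frac{5}{4}$ ($X = \frac{1}{4} \cdot 5 = \frac{5}{4} \approx 1.25$)
$O{\left(o,L \right)} = \frac{2 o}{\frac{5}{4} + L}$ ($O{\left(o,L \right)} = \frac{o + o}{L + \frac{5}{4}} = \frac{2 o}{\frac{5}{4} + L}$)
$\sqrt{-240 + \left(-2 + \frac{N}{3} O{\left(-1 - 3,2 \right)}\right)} = \sqrt{-240 - \left(2 - - \frac{4}{3} \frac{8 \left(-1 - 3\right)}{5 + 4 \cdot 2}\right)} = \sqrt{-240 - \left(2 - \left(-4\right) \frac{1}{3} \cdot 8 \left(-4\right) \frac{1}{5 + 8}\right)} = \sqrt{-240 - \left(2 + \frac{4 \cdot 8 \left(-4\right) \frac{1}{13}}{3}\right)} = \sqrt{-240 - - \frac{50}{39}} = \sqrt{-240 + \left(-2 + \frac{128}{39}\right)} = \sqrt{-240 + \frac{50}{39}} = \sqrt{- \frac{9310}{39}} = \frac{7 i \sqrt{7410}}{39}$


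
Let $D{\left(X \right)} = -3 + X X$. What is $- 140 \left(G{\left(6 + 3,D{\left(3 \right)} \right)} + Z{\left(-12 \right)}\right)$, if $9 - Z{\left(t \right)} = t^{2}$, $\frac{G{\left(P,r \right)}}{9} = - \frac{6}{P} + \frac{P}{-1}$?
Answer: $31080$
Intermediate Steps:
$D{\left(X \right)} = -3 + X^{2}$
$G{\left(P,r \right)} = - \frac{54}{P} - 9 P$ ($G{\left(P,r \right)} = 9 \left(- \frac{6}{P} + \frac{P}{-1}\right) = 9 \left(- \frac{6}{P} + P \left(-1\right)\right) = 9 \left(- \frac{6}{P} - P\right) = 9 \left(- P - \frac{6}{P}\right) = - \frac{54}{P} - 9 P$)
$Z{\left(t \right)} = 9 - t^{2}$
$- 140 \left(G{\left(6 + 3,D{\left(3 \right)} \right)} + Z{\left(-12 \right)}\right) = - 140 \left(\left(- \frac{54}{6 + 3} - 9 \left(6 + 3\right)\right) + \left(9 - \left(-12\right)^{2}\right)\right) = - 140 \left(\left(- \frac{54}{9} - 81\right) + \left(9 - 144\right)\right) = - 140 \left(\left(\left(-54\right) \frac{1}{9} - 81\right) + \left(9 - 144\right)\right) = - 140 \left(\left(-6 - 81\right) - 135\right) = - 140 \left(-87 - 135\right) = \left(-140\right) \left(-222\right) = 31080$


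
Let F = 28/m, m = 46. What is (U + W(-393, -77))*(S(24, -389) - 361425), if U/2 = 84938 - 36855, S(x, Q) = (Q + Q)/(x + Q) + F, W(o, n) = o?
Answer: -290588677865283/8395 ≈ -3.4614e+10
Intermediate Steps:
F = 14/23 (F = 28/46 = 28*(1/46) = 14/23 ≈ 0.60870)
S(x, Q) = 14/23 + 2*Q/(Q + x) (S(x, Q) = (Q + Q)/(x + Q) + 14/23 = (2*Q)/(Q + x) + 14/23 = 2*Q/(Q + x) + 14/23 = 14/23 + 2*Q/(Q + x))
U = 96166 (U = 2*(84938 - 36855) = 2*48083 = 96166)
(U + W(-393, -77))*(S(24, -389) - 361425) = (96166 - 393)*(2*(7*24 + 30*(-389))/(23*(-389 + 24)) - 361425) = 95773*((2/23)*(168 - 11670)/(-365) - 361425) = 95773*((2/23)*(-1/365)*(-11502) - 361425) = 95773*(23004/8395 - 361425) = 95773*(-3034139871/8395) = -290588677865283/8395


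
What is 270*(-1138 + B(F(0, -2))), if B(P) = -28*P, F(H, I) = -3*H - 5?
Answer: -269460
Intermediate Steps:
F(H, I) = -5 - 3*H
270*(-1138 + B(F(0, -2))) = 270*(-1138 - 28*(-5 - 3*0)) = 270*(-1138 - 28*(-5 + 0)) = 270*(-1138 - 28*(-5)) = 270*(-1138 + 140) = 270*(-998) = -269460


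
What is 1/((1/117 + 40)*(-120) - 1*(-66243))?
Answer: 39/2396237 ≈ 1.6276e-5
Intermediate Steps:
1/((1/117 + 40)*(-120) - 1*(-66243)) = 1/((1/117 + 40)*(-120) + 66243) = 1/((4681/117)*(-120) + 66243) = 1/(-187240/39 + 66243) = 1/(2396237/39) = 39/2396237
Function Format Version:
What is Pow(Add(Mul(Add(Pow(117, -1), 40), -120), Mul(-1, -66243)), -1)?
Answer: Rational(39, 2396237) ≈ 1.6276e-5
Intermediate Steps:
Pow(Add(Mul(Add(Pow(117, -1), 40), -120), Mul(-1, -66243)), -1) = Pow(Add(Mul(Add(Rational(1, 117), 40), -120), 66243), -1) = Pow(Add(Mul(Rational(4681, 117), -120), 66243), -1) = Pow(Add(Rational(-187240, 39), 66243), -1) = Pow(Rational(2396237, 39), -1) = Rational(39, 2396237)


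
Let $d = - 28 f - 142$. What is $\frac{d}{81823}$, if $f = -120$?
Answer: $\frac{3218}{81823} \approx 0.039329$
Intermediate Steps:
$d = 3218$ ($d = \left(-28\right) \left(-120\right) - 142 = 3360 - 142 = 3218$)
$\frac{d}{81823} = \frac{3218}{81823}$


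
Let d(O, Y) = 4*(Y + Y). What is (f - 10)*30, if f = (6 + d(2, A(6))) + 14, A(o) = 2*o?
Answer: 3180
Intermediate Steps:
d(O, Y) = 8*Y (d(O, Y) = 4*(2*Y) = 8*Y)
f = 116 (f = (6 + 8*(2*6)) + 14 = (6 + 8*12) + 14 = (6 + 96) + 14 = 102 + 14 = 116)
(f - 10)*30 = (116 - 10)*30 = 106*30 = 3180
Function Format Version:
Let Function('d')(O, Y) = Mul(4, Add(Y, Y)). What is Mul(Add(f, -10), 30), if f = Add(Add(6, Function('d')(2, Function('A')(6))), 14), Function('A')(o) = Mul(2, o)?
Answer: 3180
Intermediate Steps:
Function('d')(O, Y) = Mul(8, Y) (Function('d')(O, Y) = Mul(4, Mul(2, Y)) = Mul(8, Y))
f = 116 (f = Add(Add(6, Mul(8, Mul(2, 6))), 14) = Add(Add(6, Mul(8, 12)), 14) = Add(Add(6, 96), 14) = Add(102, 14) = 116)
Mul(Add(f, -10), 30) = Mul(Add(116, -10), 30) = Mul(106, 30) = 3180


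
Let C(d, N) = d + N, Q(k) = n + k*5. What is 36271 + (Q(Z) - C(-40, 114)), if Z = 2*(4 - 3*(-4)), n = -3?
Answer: 36354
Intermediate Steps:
Z = 32 (Z = 2*(4 + 12) = 2*16 = 32)
Q(k) = -3 + 5*k (Q(k) = -3 + k*5 = -3 + 5*k)
C(d, N) = N + d
36271 + (Q(Z) - C(-40, 114)) = 36271 + ((-3 + 5*32) - (114 - 40)) = 36271 + ((-3 + 160) - 1*74) = 36271 + (157 - 74) = 36271 + 83 = 36354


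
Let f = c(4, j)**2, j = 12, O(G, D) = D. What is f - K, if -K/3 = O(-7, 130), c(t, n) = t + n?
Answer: 646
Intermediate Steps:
c(t, n) = n + t
K = -390 (K = -3*130 = -390)
f = 256 (f = (12 + 4)**2 = 16**2 = 256)
f - K = 256 - 1*(-390) = 256 + 390 = 646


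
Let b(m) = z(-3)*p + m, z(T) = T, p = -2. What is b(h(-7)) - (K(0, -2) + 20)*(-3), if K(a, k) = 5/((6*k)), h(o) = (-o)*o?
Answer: 63/4 ≈ 15.750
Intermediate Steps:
h(o) = -o²
K(a, k) = 5/(6*k) (K(a, k) = 5*(1/(6*k)) = 5/(6*k))
b(m) = 6 + m (b(m) = -3*(-2) + m = 6 + m)
b(h(-7)) - (K(0, -2) + 20)*(-3) = (6 - 1*(-7)²) - ((⅚)/(-2) + 20)*(-3) = (6 - 1*49) - ((⅚)*(-½) + 20)*(-3) = (6 - 49) - (-5/12 + 20)*(-3) = -43 - 235*(-3)/12 = -43 - 1*(-235/4) = -43 + 235/4 = 63/4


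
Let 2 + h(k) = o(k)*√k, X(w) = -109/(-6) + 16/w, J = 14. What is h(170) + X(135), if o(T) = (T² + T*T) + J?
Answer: 4397/270 + 57814*√170 ≈ 7.5382e+5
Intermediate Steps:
X(w) = 109/6 + 16/w (X(w) = -109*(-⅙) + 16/w = 109/6 + 16/w)
o(T) = 14 + 2*T² (o(T) = (T² + T*T) + 14 = (T² + T²) + 14 = 2*T² + 14 = 14 + 2*T²)
h(k) = -2 + √k*(14 + 2*k²) (h(k) = -2 + (14 + 2*k²)*√k = -2 + √k*(14 + 2*k²))
h(170) + X(135) = (-2 + 2*√170*(7 + 170²)) + (109/6 + 16/135) = (-2 + 2*√170*(7 + 28900)) + (109/6 + 16*(1/135)) = (-2 + 2*√170*28907) + (109/6 + 16/135) = (-2 + 57814*√170) + 4937/270 = 4397/270 + 57814*√170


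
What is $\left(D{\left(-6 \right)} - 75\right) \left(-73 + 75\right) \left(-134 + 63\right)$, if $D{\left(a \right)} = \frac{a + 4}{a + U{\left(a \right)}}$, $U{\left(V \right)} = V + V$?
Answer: $\frac{95708}{9} \approx 10634.0$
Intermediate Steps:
$U{\left(V \right)} = 2 V$
$D{\left(a \right)} = \frac{4 + a}{3 a}$ ($D{\left(a \right)} = \frac{a + 4}{a + 2 a} = \frac{4 + a}{3 a}$)
$\left(D{\left(-6 \right)} - 75\right) \left(-73 + 75\right) \left(-134 + 63\right) = \left(\frac{4 - 6}{3 \left(-6\right)} - 75\right) \left(-73 + 75\right) \left(-134 + 63\right) = \left(\frac{1}{3} \left(- \frac{1}{6}\right) \left(-2\right) - 75\right) 2 \left(-71\right) = \left(\frac{1}{9} - 75\right) 2 \left(-71\right) = \left(- \frac{674}{9}\right) 2 \left(-71\right) = \left(- \frac{1348}{9}\right) \left(-71\right) = \frac{95708}{9}$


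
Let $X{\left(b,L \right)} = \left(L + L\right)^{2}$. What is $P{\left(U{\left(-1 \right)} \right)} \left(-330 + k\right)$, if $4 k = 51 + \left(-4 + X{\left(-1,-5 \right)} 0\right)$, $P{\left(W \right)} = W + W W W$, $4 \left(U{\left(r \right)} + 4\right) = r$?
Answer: $\frac{6600505}{256} \approx 25783.0$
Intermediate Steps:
$U{\left(r \right)} = -4 + \frac{r}{4}$
$X{\left(b,L \right)} = 4 L^{2}$ ($X{\left(b,L \right)} = \left(2 L\right)^{2} = 4 L^{2}$)
$P{\left(W \right)} = W + W^{3}$ ($P{\left(W \right)} = W + W^{2} W = W + W^{3}$)
$k = \frac{47}{4}$ ($k = \frac{51 - \left(4 - 4 \left(-5\right)^{2} \cdot 0\right)}{4} = \frac{51 - \left(4 - 4 \cdot 25 \cdot 0\right)}{4} = \frac{51 + \left(-4 + 100 \cdot 0\right)}{4} = \frac{51 + \left(-4 + 0\right)}{4} = \frac{51 - 4}{4} = \frac{1}{4} \cdot 47 = \frac{47}{4} \approx 11.75$)
$P{\left(U{\left(-1 \right)} \right)} \left(-330 + k\right) = \left(\left(-4 + \frac{1}{4} \left(-1\right)\right) + \left(-4 + \frac{1}{4} \left(-1\right)\right)^{3}\right) \left(-330 + \frac{47}{4}\right) = \left(\left(-4 - \frac{1}{4}\right) + \left(-4 - \frac{1}{4}\right)^{3}\right) \left(- \frac{1273}{4}\right) = \left(- \frac{17}{4} + \left(- \frac{17}{4}\right)^{3}\right) \left(- \frac{1273}{4}\right) = \left(- \frac{17}{4} - \frac{4913}{64}\right) \left(- \frac{1273}{4}\right) = \left(- \frac{5185}{64}\right) \left(- \frac{1273}{4}\right) = \frac{6600505}{256}$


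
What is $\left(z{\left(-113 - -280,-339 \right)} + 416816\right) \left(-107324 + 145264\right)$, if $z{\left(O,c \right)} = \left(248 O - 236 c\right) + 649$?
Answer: $20445296900$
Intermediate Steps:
$z{\left(O,c \right)} = 649 - 236 c + 248 O$ ($z{\left(O,c \right)} = \left(- 236 c + 248 O\right) + 649 = 649 - 236 c + 248 O$)
$\left(z{\left(-113 - -280,-339 \right)} + 416816\right) \left(-107324 + 145264\right) = \left(\left(649 - -80004 + 248 \left(-113 - -280\right)\right) + 416816\right) \left(-107324 + 145264\right) = \left(\left(649 + 80004 + 248 \left(-113 + 280\right)\right) + 416816\right) 37940 = \left(\left(649 + 80004 + 248 \cdot 167\right) + 416816\right) 37940 = \left(\left(649 + 80004 + 41416\right) + 416816\right) 37940 = \left(122069 + 416816\right) 37940 = 538885 \cdot 37940 = 20445296900$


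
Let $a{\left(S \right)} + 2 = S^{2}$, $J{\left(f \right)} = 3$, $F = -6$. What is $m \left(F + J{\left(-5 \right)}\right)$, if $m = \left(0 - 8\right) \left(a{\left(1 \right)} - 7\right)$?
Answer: $-192$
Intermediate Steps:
$a{\left(S \right)} = -2 + S^{2}$
$m = 64$ ($m = \left(0 - 8\right) \left(\left(-2 + 1^{2}\right) - 7\right) = - 8 \left(\left(-2 + 1\right) - 7\right) = - 8 \left(-1 - 7\right) = \left(-8\right) \left(-8\right) = 64$)
$m \left(F + J{\left(-5 \right)}\right) = 64 \left(-6 + 3\right) = 64 \left(-3\right) = -192$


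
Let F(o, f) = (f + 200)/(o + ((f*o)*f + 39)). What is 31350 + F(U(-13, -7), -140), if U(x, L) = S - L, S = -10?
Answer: 153520945/4897 ≈ 31350.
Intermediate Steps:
U(x, L) = -10 - L
F(o, f) = (200 + f)/(39 + o + o*f²) (F(o, f) = (200 + f)/(o + (o*f² + 39)) = (200 + f)/(o + (39 + o*f²)) = (200 + f)/(39 + o + o*f²))
31350 + F(U(-13, -7), -140) = 31350 + (200 - 140)/(39 + (-10 - 1*(-7)) + (-10 - 1*(-7))*(-140)²) = 31350 + 60/(39 + (-10 + 7) + (-10 + 7)*19600) = 31350 + 60/(39 - 3 - 3*19600) = 31350 + 60/(39 - 3 - 58800) = 31350 + 60/(-58764) = 31350 - 1/58764*60 = 31350 - 5/4897 = 153520945/4897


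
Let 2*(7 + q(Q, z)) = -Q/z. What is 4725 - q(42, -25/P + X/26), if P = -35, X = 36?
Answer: 905723/191 ≈ 4742.0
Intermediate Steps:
q(Q, z) = -7 - Q/(2*z) (q(Q, z) = -7 + (-Q/z)/2 = -7 - Q/(2*z))
4725 - q(42, -25/P + X/26) = 4725 - (-7 - ½*42/(-25/(-35) + 36/26)) = 4725 - (-7 - ½*42/(-25*(-1/35) + 36*(1/26))) = 4725 - (-7 - ½*42/(5/7 + 18/13)) = 4725 - (-7 - ½*42/191/91) = 4725 - (-7 - ½*42*91/191) = 4725 - (-7 - 1911/191) = 4725 - 1*(-3248/191) = 4725 + 3248/191 = 905723/191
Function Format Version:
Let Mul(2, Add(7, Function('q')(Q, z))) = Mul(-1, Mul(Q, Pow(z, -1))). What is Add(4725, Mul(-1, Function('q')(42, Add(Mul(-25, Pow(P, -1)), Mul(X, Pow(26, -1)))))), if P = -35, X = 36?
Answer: Rational(905723, 191) ≈ 4742.0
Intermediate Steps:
Function('q')(Q, z) = Add(-7, Mul(Rational(-1, 2), Q, Pow(z, -1))) (Function('q')(Q, z) = Add(-7, Mul(Rational(1, 2), Mul(-1, Mul(Q, Pow(z, -1))))) = Add(-7, Mul(Rational(1, 2), Mul(-1, Q, Pow(z, -1)))) = Add(-7, Mul(Rational(-1, 2), Q, Pow(z, -1))))
Add(4725, Mul(-1, Function('q')(42, Add(Mul(-25, Pow(P, -1)), Mul(X, Pow(26, -1)))))) = Add(4725, Mul(-1, Add(-7, Mul(Rational(-1, 2), 42, Pow(Add(Mul(-25, Pow(-35, -1)), Mul(36, Pow(26, -1))), -1))))) = Add(4725, Mul(-1, Add(-7, Mul(Rational(-1, 2), 42, Pow(Add(Mul(-25, Rational(-1, 35)), Mul(36, Rational(1, 26))), -1))))) = Add(4725, Mul(-1, Add(-7, Mul(Rational(-1, 2), 42, Pow(Add(Rational(5, 7), Rational(18, 13)), -1))))) = Add(4725, Mul(-1, Add(-7, Mul(Rational(-1, 2), 42, Pow(Rational(191, 91), -1))))) = Add(4725, Mul(-1, Add(-7, Mul(Rational(-1, 2), 42, Rational(91, 191))))) = Add(4725, Mul(-1, Add(-7, Rational(-1911, 191)))) = Add(4725, Mul(-1, Rational(-3248, 191))) = Add(4725, Rational(3248, 191)) = Rational(905723, 191)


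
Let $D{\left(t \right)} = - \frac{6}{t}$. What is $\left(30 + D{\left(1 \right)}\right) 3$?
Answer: $72$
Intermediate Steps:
$\left(30 + D{\left(1 \right)}\right) 3 = \left(30 - \frac{6}{1}\right) 3 = \left(30 - 6\right) 3 = 24 \cdot 3 = 72$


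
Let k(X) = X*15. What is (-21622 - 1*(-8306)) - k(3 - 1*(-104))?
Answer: -14921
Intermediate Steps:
k(X) = 15*X
(-21622 - 1*(-8306)) - k(3 - 1*(-104)) = (-21622 - 1*(-8306)) - 15*(3 - 1*(-104)) = (-21622 + 8306) - 15*(3 + 104) = -13316 - 15*107 = -13316 - 1*1605 = -13316 - 1605 = -14921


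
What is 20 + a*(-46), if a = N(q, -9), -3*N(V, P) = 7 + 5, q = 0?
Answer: 204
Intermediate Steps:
N(V, P) = -4 (N(V, P) = -(7 + 5)/3 = -⅓*12 = -4)
a = -4
20 + a*(-46) = 20 - 4*(-46) = 20 + 184 = 204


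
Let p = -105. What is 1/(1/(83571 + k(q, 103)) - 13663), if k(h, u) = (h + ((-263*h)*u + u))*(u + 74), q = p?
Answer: -503532282/6879761568965 ≈ -7.3190e-5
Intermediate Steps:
q = -105
k(h, u) = (74 + u)*(h + u - 263*h*u) (k(h, u) = (h + (-263*h*u + u))*(74 + u) = (h + (u - 263*h*u))*(74 + u) = (h + u - 263*h*u)*(74 + u) = (74 + u)*(h + u - 263*h*u))
1/(1/(83571 + k(q, 103)) - 13663) = 1/(1/(83571 + (103² + 74*(-105) + 74*103 - 19461*(-105)*103 - 263*(-105)*103²)) - 13663) = 1/(1/(83571 + (10609 - 7770 + 7622 + 210470715 - 263*(-105)*10609)) - 13663) = 1/(1/(83571 + (10609 - 7770 + 7622 + 210470715 + 292967535)) - 13663) = 1/(1/(83571 + 503448711) - 13663) = 1/(1/503532282 - 13663) = 1/(-6879761568965/503532282) = -503532282/6879761568965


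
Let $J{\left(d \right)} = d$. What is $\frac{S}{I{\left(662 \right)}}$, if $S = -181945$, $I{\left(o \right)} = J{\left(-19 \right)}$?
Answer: $\frac{181945}{19} \approx 9576.0$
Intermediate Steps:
$I{\left(o \right)} = -19$
$\frac{S}{I{\left(662 \right)}} = - \frac{181945}{-19} = \left(-181945\right) \left(- \frac{1}{19}\right) = \frac{181945}{19}$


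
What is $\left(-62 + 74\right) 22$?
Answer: $264$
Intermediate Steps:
$\left(-62 + 74\right) 22 = 12 \cdot 22 = 264$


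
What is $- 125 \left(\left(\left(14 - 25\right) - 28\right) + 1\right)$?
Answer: $4750$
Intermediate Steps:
$- 125 \left(\left(\left(14 - 25\right) - 28\right) + 1\right) = - 125 \left(\left(-11 - 28\right) + 1\right) = - 125 \left(-39 + 1\right) = \left(-125\right) \left(-38\right) = 4750$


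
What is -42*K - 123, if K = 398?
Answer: -16839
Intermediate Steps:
-42*K - 123 = -42*398 - 123 = -16716 - 123 = -16839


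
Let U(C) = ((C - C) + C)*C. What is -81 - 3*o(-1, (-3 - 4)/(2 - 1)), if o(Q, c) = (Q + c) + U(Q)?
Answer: -60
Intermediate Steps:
U(C) = C² (U(C) = (0 + C)*C = C*C = C²)
o(Q, c) = Q + c + Q² (o(Q, c) = (Q + c) + Q² = Q + c + Q²)
-81 - 3*o(-1, (-3 - 4)/(2 - 1)) = -81 - 3*(-1 + (-3 - 4)/(2 - 1) + (-1)²) = -81 - 3*(-1 - 7/1 + 1) = -81 - 3*(-1 - 7*1 + 1) = -81 - 3*(-1 - 7 + 1) = -81 - 3*(-7) = -81 + 21 = -60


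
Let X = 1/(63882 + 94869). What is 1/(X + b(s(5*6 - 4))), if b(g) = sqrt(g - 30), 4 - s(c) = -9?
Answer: 158751/428431960018 - 25201880001*I*sqrt(17)/428431960018 ≈ 3.7054e-7 - 0.24254*I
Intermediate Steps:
s(c) = 13 (s(c) = 4 - 1*(-9) = 4 + 9 = 13)
b(g) = sqrt(-30 + g)
X = 1/158751 ≈ 6.2992e-6
1/(X + b(s(5*6 - 4))) = 1/(1/158751 + sqrt(-30 + 13)) = 1/(1/158751 + sqrt(-17)) = 1/(1/158751 + I*sqrt(17))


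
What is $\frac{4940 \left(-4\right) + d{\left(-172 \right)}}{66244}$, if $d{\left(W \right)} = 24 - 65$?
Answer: $- \frac{19801}{66244} \approx -0.29891$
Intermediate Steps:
$d{\left(W \right)} = -41$ ($d{\left(W \right)} = 24 - 65 = -41$)
$\frac{4940 \left(-4\right) + d{\left(-172 \right)}}{66244} = \frac{4940 \left(-4\right) - 41}{66244} = \left(-19760 - 41\right) \frac{1}{66244} = \left(-19801\right) \frac{1}{66244} = - \frac{19801}{66244}$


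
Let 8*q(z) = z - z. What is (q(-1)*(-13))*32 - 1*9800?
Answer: -9800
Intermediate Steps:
q(z) = 0 (q(z) = (z - z)/8 = (⅛)*0 = 0)
(q(-1)*(-13))*32 - 1*9800 = (0*(-13))*32 - 1*9800 = 0*32 - 9800 = 0 - 9800 = -9800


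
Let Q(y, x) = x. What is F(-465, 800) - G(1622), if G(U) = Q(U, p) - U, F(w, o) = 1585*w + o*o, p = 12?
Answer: -95415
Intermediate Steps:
F(w, o) = o² + 1585*w (F(w, o) = 1585*w + o² = o² + 1585*w)
G(U) = 12 - U
F(-465, 800) - G(1622) = (800² + 1585*(-465)) - (12 - 1*1622) = (640000 - 737025) - (12 - 1622) = -97025 - 1*(-1610) = -97025 + 1610 = -95415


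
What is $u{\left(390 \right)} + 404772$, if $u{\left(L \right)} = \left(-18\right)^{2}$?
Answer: $405096$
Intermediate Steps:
$u{\left(L \right)} = 324$
$u{\left(390 \right)} + 404772 = 324 + 404772 = 405096$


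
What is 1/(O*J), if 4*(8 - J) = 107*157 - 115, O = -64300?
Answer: 1/267680900 ≈ 3.7358e-9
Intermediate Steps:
J = -4163 (J = 8 - (107*157 - 115)/4 = 8 - (16799 - 115)/4 = 8 - ¼*16684 = 8 - 4171 = -4163)
1/(O*J) = 1/(-64300*(-4163)) = -1/64300*(-1/4163) = 1/267680900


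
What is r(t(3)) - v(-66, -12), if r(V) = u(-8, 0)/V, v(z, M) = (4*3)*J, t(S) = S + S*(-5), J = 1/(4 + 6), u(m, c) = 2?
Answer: -41/30 ≈ -1.3667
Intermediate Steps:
J = 1/10 ≈ 0.10000
t(S) = -4*S (t(S) = S - 5*S = -4*S)
v(z, M) = 6/5 (v(z, M) = (4*3)*(1/10) = 12*(1/10) = 6/5)
r(V) = 2/V
r(t(3)) - v(-66, -12) = 2/((-4*3)) - 1*6/5 = 2/(-12) - 6/5 = 2*(-1/12) - 6/5 = -1/6 - 6/5 = -41/30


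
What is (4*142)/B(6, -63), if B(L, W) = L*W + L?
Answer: -142/93 ≈ -1.5269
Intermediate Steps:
B(L, W) = L + L*W
(4*142)/B(6, -63) = (4*142)/((6*(1 - 63))) = 568/((6*(-62))) = 568/(-372) = 568*(-1/372) = -142/93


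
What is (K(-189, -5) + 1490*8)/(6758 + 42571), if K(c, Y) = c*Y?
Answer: 12865/49329 ≈ 0.26080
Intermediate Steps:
K(c, Y) = Y*c
(K(-189, -5) + 1490*8)/(6758 + 42571) = (-5*(-189) + 1490*8)/(6758 + 42571) = (945 + 11920)/49329 = 12865*(1/49329) = 12865/49329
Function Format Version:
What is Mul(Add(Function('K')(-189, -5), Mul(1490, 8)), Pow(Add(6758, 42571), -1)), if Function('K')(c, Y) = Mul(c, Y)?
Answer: Rational(12865, 49329) ≈ 0.26080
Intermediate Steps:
Function('K')(c, Y) = Mul(Y, c)
Mul(Add(Function('K')(-189, -5), Mul(1490, 8)), Pow(Add(6758, 42571), -1)) = Mul(Add(Mul(-5, -189), Mul(1490, 8)), Pow(Add(6758, 42571), -1)) = Mul(Add(945, 11920), Pow(49329, -1)) = Mul(12865, Rational(1, 49329)) = Rational(12865, 49329)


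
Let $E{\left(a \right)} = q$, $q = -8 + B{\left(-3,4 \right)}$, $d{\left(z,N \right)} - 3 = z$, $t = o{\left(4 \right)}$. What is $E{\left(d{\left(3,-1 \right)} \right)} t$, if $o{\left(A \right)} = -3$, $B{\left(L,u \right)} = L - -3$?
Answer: $24$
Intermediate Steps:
$B{\left(L,u \right)} = 3 + L$ ($B{\left(L,u \right)} = L + 3 = 3 + L$)
$t = -3$
$d{\left(z,N \right)} = 3 + z$
$q = -8$ ($q = -8 + \left(3 - 3\right) = -8 + 0 = -8$)
$E{\left(a \right)} = -8$
$E{\left(d{\left(3,-1 \right)} \right)} t = \left(-8\right) \left(-3\right) = 24$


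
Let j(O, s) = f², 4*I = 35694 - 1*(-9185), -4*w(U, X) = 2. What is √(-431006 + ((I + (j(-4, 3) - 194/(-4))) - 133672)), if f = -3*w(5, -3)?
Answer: I*√2213630/2 ≈ 743.91*I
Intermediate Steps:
w(U, X) = -½ (w(U, X) = -¼*2 = -½)
I = 44879/4 (I = (35694 - 1*(-9185))/4 = (35694 + 9185)/4 = (¼)*44879 = 44879/4 ≈ 11220.)
f = 3/2 (f = -3*(-½) = 3/2 ≈ 1.5000)
j(O, s) = 9/4 (j(O, s) = (3/2)² = 9/4)
√(-431006 + ((I + (j(-4, 3) - 194/(-4))) - 133672)) = √(-431006 + ((44879/4 + (9/4 - 194/(-4))) - 133672)) = √(-431006 + ((44879/4 + (9/4 - ¼*(-194))) - 133672)) = √(-431006 + ((44879/4 + (9/4 + 97/2)) - 133672)) = √(-431006 + ((44879/4 + 203/4) - 133672)) = √(-431006 + (22541/2 - 133672)) = √(-431006 - 244803/2) = √(-1106815/2) = I*√2213630/2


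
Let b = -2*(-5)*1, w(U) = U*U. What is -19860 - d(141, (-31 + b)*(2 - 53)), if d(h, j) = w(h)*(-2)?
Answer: 19902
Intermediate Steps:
w(U) = U**2
b = 10 (b = 10*1 = 10)
d(h, j) = -2*h**2 (d(h, j) = h**2*(-2) = -2*h**2)
-19860 - d(141, (-31 + b)*(2 - 53)) = -19860 - (-2)*141**2 = -19860 - (-2)*19881 = -19860 - 1*(-39762) = -19860 + 39762 = 19902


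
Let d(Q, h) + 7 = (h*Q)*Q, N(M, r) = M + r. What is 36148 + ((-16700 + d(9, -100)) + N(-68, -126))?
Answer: 11147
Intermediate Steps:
d(Q, h) = -7 + h*Q² (d(Q, h) = -7 + (h*Q)*Q = -7 + (Q*h)*Q = -7 + h*Q²)
36148 + ((-16700 + d(9, -100)) + N(-68, -126)) = 36148 + ((-16700 + (-7 - 100*9²)) + (-68 - 126)) = 36148 + ((-16700 + (-7 - 100*81)) - 194) = 36148 + ((-16700 + (-7 - 8100)) - 194) = 36148 + ((-16700 - 8107) - 194) = 36148 + (-24807 - 194) = 36148 - 25001 = 11147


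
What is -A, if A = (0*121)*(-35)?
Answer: 0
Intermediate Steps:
A = 0 (A = 0*(-35) = 0)
-A = -1*0 = 0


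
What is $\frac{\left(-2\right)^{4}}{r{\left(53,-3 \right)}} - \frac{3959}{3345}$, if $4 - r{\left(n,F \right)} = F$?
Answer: $\frac{25807}{23415} \approx 1.1022$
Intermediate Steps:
$r{\left(n,F \right)} = 4 - F$
$\frac{\left(-2\right)^{4}}{r{\left(53,-3 \right)}} - \frac{3959}{3345} = \frac{\left(-2\right)^{4}}{4 - -3} - \frac{3959}{3345} = \frac{16}{4 + 3} - \frac{3959}{3345} = \frac{16}{7} - \frac{3959}{3345} = \frac{25807}{23415}$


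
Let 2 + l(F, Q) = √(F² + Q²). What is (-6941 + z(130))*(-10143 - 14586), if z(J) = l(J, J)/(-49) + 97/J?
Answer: 1093248243453/6370 + 3214770*√2/49 ≈ 1.7172e+8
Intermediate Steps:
l(F, Q) = -2 + √(F² + Q²)
z(J) = 2/49 + 97/J - √2*√(J²)/49 (z(J) = (-2 + √(J² + J²))/(-49) + 97/J = (-2 + √(2*J²))*(-1/49) + 97/J = (-2 + √2*√(J²))*(-1/49) + 97/J = (2/49 - √2*√(J²)/49) + 97/J = 2/49 + 97/J - √2*√(J²)/49)
(-6941 + z(130))*(-10143 - 14586) = (-6941 + (1/49)*(4753 + 130*(2 - √2*√(130²)))/130)*(-10143 - 14586) = (-6941 + (1/49)*(1/130)*(4753 + 130*(2 - √2*√16900)))*(-24729) = (-6941 + (1/49)*(1/130)*(4753 + 130*(2 - 1*√2*130)))*(-24729) = (-6941 + (1/49)*(1/130)*(4753 + 130*(2 - 130*√2)))*(-24729) = (-6941 + (1/49)*(1/130)*(4753 + (260 - 16900*√2)))*(-24729) = (-6941 + (1/49)*(1/130)*(5013 - 16900*√2))*(-24729) = (-6941 + (5013/6370 - 130*√2/49))*(-24729) = (-44209157/6370 - 130*√2/49)*(-24729) = 1093248243453/6370 + 3214770*√2/49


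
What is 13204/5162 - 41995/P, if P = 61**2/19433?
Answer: -2106300717093/9603901 ≈ -2.1932e+5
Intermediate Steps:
P = 3721/19433 (P = 3721*(1/19433) = 3721/19433 ≈ 0.19148)
13204/5162 - 41995/P = 13204/5162 - 41995/3721/19433 = 13204*(1/5162) - 41995*19433/3721 = 6602/2581 - 816088835/3721 = -2106300717093/9603901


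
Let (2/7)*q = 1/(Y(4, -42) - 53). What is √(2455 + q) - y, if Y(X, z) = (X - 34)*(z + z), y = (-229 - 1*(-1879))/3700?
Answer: -33/74 + √59765428518/4934 ≈ 49.102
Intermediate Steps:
y = 33/74 (y = (-229 + 1879)*(1/3700) = 1650*(1/3700) = 33/74 ≈ 0.44595)
Y(X, z) = 2*z*(-34 + X) (Y(X, z) = (-34 + X)*(2*z) = 2*z*(-34 + X))
q = 7/4934 (q = 7/(2*(2*(-42)*(-34 + 4) - 53)) = 7/(2*(2*(-42)*(-30) - 53)) = 7/(2*(2520 - 53)) = (7/2)/2467 = (7/2)*(1/2467) = 7/4934 ≈ 0.0014187)
√(2455 + q) - y = √(2455 + 7/4934) - 1*33/74 = √(12112977/4934) - 33/74 = √59765428518/4934 - 33/74 = -33/74 + √59765428518/4934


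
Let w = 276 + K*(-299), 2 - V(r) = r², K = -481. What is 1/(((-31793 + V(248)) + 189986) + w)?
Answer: 1/240786 ≈ 4.1531e-6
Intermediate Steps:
V(r) = 2 - r²
w = 144095 (w = 276 - 481*(-299) = 276 + 143819 = 144095)
1/(((-31793 + V(248)) + 189986) + w) = 1/(((-31793 + (2 - 1*248²)) + 189986) + 144095) = 1/(((-31793 + (2 - 1*61504)) + 189986) + 144095) = 1/(((-31793 + (2 - 61504)) + 189986) + 144095) = 1/(((-31793 - 61502) + 189986) + 144095) = 1/((-93295 + 189986) + 144095) = 1/(96691 + 144095) = 1/240786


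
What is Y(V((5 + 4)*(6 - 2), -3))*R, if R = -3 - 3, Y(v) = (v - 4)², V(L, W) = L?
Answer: -6144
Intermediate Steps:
Y(v) = (-4 + v)²
R = -6
Y(V((5 + 4)*(6 - 2), -3))*R = (-4 + (5 + 4)*(6 - 2))²*(-6) = (-4 + 9*4)²*(-6) = (-4 + 36)²*(-6) = 32²*(-6) = 1024*(-6) = -6144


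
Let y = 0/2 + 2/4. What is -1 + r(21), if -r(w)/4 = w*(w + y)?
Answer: -1807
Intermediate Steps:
y = 1/2 (y = 0*(1/2) + 2*(1/4) = 0 + 1/2 = 1/2 ≈ 0.50000)
r(w) = -4*w*(1/2 + w) (r(w) = -4*w*(w + 1/2) = -4*w*(1/2 + w))
-1 + r(21) = -1 - 2*21*(1 + 2*21) = -1 - 2*21*(1 + 42) = -1 - 2*21*43 = -1 - 1806 = -1807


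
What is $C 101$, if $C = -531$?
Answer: $-53631$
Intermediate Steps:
$C 101 = \left(-531\right) 101 = -53631$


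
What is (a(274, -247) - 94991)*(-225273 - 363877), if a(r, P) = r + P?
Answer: 55948040600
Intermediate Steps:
a(r, P) = P + r
(a(274, -247) - 94991)*(-225273 - 363877) = ((-247 + 274) - 94991)*(-225273 - 363877) = (27 - 94991)*(-589150) = -94964*(-589150) = 55948040600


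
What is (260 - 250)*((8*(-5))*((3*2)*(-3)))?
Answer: 7200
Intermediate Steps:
(260 - 250)*((8*(-5))*((3*2)*(-3))) = 10*(-240*(-3)) = 10*(-40*(-18)) = 10*720 = 7200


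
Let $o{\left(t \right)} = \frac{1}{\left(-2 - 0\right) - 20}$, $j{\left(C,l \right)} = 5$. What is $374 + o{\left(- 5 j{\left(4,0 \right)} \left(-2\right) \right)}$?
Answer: $\frac{8227}{22} \approx 373.95$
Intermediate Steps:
$o{\left(t \right)} = - \frac{1}{22}$ ($o{\left(t \right)} = \frac{1}{\left(-2 + 0\right) - 20} = \frac{1}{-2 - 20} = \frac{1}{-22} = - \frac{1}{22}$)
$374 + o{\left(- 5 j{\left(4,0 \right)} \left(-2\right) \right)} = 374 - \frac{1}{22} = \frac{8227}{22}$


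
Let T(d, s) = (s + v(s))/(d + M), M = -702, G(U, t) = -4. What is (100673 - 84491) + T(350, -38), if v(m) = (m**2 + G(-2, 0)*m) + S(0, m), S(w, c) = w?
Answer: 2847253/176 ≈ 16178.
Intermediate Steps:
v(m) = m**2 - 4*m (v(m) = (m**2 - 4*m) + 0 = m**2 - 4*m)
T(d, s) = (s + s*(-4 + s))/(-702 + d) (T(d, s) = (s + s*(-4 + s))/(d - 702) = (s + s*(-4 + s))/(-702 + d))
(100673 - 84491) + T(350, -38) = (100673 - 84491) - 38*(-3 - 38)/(-702 + 350) = 16182 - 38*(-41)/(-352) = 16182 - 38*(-1/352)*(-41) = 16182 - 779/176 = 2847253/176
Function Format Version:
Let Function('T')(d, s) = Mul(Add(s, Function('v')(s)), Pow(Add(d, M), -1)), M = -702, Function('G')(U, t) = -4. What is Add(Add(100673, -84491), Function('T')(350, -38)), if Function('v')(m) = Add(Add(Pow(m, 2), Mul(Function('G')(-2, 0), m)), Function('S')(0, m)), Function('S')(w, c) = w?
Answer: Rational(2847253, 176) ≈ 16178.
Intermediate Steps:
Function('v')(m) = Add(Pow(m, 2), Mul(-4, m)) (Function('v')(m) = Add(Add(Pow(m, 2), Mul(-4, m)), 0) = Add(Pow(m, 2), Mul(-4, m)))
Function('T')(d, s) = Mul(Pow(Add(-702, d), -1), Add(s, Mul(s, Add(-4, s)))) (Function('T')(d, s) = Mul(Add(s, Mul(s, Add(-4, s))), Pow(Add(d, -702), -1)) = Mul(Add(s, Mul(s, Add(-4, s))), Pow(Add(-702, d), -1)) = Mul(Pow(Add(-702, d), -1), Add(s, Mul(s, Add(-4, s)))))
Add(Add(100673, -84491), Function('T')(350, -38)) = Add(Add(100673, -84491), Mul(-38, Pow(Add(-702, 350), -1), Add(-3, -38))) = Add(16182, Mul(-38, Pow(-352, -1), -41)) = Add(16182, Mul(-38, Rational(-1, 352), -41)) = Add(16182, Rational(-779, 176)) = Rational(2847253, 176)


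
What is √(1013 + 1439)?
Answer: 2*√613 ≈ 49.518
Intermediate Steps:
√(1013 + 1439) = √2452 = 2*√613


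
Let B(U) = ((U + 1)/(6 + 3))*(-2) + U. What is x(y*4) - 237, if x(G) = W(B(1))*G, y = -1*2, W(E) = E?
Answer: -2173/9 ≈ -241.44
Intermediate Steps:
B(U) = -2/9 + 7*U/9 (B(U) = ((1 + U)/9)*(-2) + U = ((1 + U)*(⅑))*(-2) + U = (⅑ + U/9)*(-2) + U = (-2/9 - 2*U/9) + U = -2/9 + 7*U/9)
y = -2
x(G) = 5*G/9 (x(G) = (-2/9 + (7/9)*1)*G = (-2/9 + 7/9)*G = 5*G/9)
x(y*4) - 237 = 5*(-2*4)/9 - 237 = (5/9)*(-8) - 237 = -40/9 - 237 = -2173/9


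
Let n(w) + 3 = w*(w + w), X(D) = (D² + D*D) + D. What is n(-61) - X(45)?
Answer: 3344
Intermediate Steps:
X(D) = D + 2*D² (X(D) = (D² + D²) + D = 2*D² + D = D + 2*D²)
n(w) = -3 + 2*w² (n(w) = -3 + w*(w + w) = -3 + w*(2*w) = -3 + 2*w²)
n(-61) - X(45) = (-3 + 2*(-61)²) - 45*(1 + 2*45) = (-3 + 2*3721) - 45*(1 + 90) = (-3 + 7442) - 45*91 = 7439 - 1*4095 = 7439 - 4095 = 3344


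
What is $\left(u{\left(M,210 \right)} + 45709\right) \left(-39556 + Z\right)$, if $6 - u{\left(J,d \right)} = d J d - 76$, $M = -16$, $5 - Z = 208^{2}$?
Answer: $-62226445665$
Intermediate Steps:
$Z = -43259$ ($Z = 5 - 208^{2} = 5 - 43264 = -43259$)
$u{\left(J,d \right)} = 82 - J d^{2}$ ($u{\left(J,d \right)} = 6 - \left(d J d - 76\right) = 6 - \left(J d d - 76\right) = 6 - \left(J d^{2} - 76\right) = 6 - \left(-76 + J d^{2}\right) = 82 - J d^{2}$)
$\left(u{\left(M,210 \right)} + 45709\right) \left(-39556 + Z\right) = \left(\left(82 - - 16 \cdot 210^{2}\right) + 45709\right) \left(-39556 - 43259\right) = \left(\left(82 - \left(-16\right) 44100\right) + 45709\right) \left(-82815\right) = \left(\left(82 + 705600\right) + 45709\right) \left(-82815\right) = \left(705682 + 45709\right) \left(-82815\right) = 751391 \left(-82815\right) = -62226445665$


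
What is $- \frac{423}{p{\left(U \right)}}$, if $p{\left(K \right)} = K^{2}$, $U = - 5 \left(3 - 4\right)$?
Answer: $- \frac{423}{25} \approx -16.92$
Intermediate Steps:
$U = 5$ ($U = \left(-5\right) \left(-1\right) = 5$)
$- \frac{423}{p{\left(U \right)}} = - \frac{423}{5^{2}} = - \frac{423}{25}$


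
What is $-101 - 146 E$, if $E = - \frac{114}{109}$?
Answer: $\frac{5635}{109} \approx 51.697$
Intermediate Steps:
$E = - \frac{114}{109}$ ($E = \left(-114\right) \frac{1}{109} = - \frac{114}{109} \approx -1.0459$)
$-101 - 146 E = -101 - - \frac{16644}{109} = -101 + \frac{16644}{109} = \frac{5635}{109}$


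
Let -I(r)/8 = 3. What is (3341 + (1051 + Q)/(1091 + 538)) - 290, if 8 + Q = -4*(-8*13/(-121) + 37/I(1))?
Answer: 3609036553/1182654 ≈ 3051.6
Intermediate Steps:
I(r) = -24 (I(r) = -8*3 = -24)
Q = -3827/726 (Q = -8 - 4*(-8*13/(-121) + 37/(-24)) = -8 - 4*(-104*(-1/121) + 37*(-1/24)) = -8 - 4*(104/121 - 37/24) = -8 - 4*(-1981/2904) = -8 + 1981/726 = -3827/726 ≈ -5.2713)
(3341 + (1051 + Q)/(1091 + 538)) - 290 = (3341 + (1051 - 3827/726)/(1091 + 538)) - 290 = (3341 + (759199/726)/1629) - 290 = (3341 + (759199/726)*(1/1629)) - 290 = (3341 + 759199/1182654) - 290 = 3952006213/1182654 - 290 = 3609036553/1182654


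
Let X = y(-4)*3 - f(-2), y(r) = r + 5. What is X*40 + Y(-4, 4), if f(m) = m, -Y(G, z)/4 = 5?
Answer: 180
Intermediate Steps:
y(r) = 5 + r
Y(G, z) = -20 (Y(G, z) = -4*5 = -20)
X = 5 (X = (5 - 4)*3 - 1*(-2) = 1*3 + 2 = 3 + 2 = 5)
X*40 + Y(-4, 4) = 5*40 - 20 = 200 - 20 = 180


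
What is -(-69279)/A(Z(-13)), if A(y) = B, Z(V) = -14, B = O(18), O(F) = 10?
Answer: 69279/10 ≈ 6927.9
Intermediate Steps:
B = 10
A(y) = 10
-(-69279)/A(Z(-13)) = -(-69279)/10 = -1*(-69279/10) = 69279/10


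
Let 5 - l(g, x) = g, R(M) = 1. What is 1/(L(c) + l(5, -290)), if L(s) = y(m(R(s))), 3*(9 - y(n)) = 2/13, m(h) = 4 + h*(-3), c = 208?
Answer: 39/349 ≈ 0.11175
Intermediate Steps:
l(g, x) = 5 - g
m(h) = 4 - 3*h
y(n) = 349/39 (y(n) = 9 - 2/(3*13) = 9 - ⅓*2/13 = 9 - 2/39 = 349/39)
L(s) = 349/39
1/(L(c) + l(5, -290)) = 1/(349/39 + (5 - 1*5)) = 1/(349/39 + (5 - 5)) = 1/(349/39 + 0) = 1/(349/39) = 39/349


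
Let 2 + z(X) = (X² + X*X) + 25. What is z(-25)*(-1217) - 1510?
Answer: -1550751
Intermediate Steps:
z(X) = 23 + 2*X² (z(X) = -2 + ((X² + X*X) + 25) = -2 + ((X² + X²) + 25) = -2 + (2*X² + 25) = -2 + (25 + 2*X²) = 23 + 2*X²)
z(-25)*(-1217) - 1510 = (23 + 2*(-25)²)*(-1217) - 1510 = (23 + 2*625)*(-1217) - 1510 = (23 + 1250)*(-1217) - 1510 = 1273*(-1217) - 1510 = -1549241 - 1510 = -1550751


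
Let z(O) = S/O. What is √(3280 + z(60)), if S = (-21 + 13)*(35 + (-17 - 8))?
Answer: 2*√7377/3 ≈ 57.260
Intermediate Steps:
S = -80 (S = -8*(35 - 25) = -8*10 = -80)
z(O) = -80/O
√(3280 + z(60)) = √(3280 - 80/60) = √(3280 - 80*1/60) = √(3280 - 4/3) = √(9836/3) = 2*√7377/3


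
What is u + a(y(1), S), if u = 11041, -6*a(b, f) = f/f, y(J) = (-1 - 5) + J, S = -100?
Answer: 66245/6 ≈ 11041.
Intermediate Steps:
y(J) = -6 + J
a(b, f) = -1/6 (a(b, f) = -f/(6*f) = -1/6*1 = -1/6)
u + a(y(1), S) = 11041 - 1/6 = 66245/6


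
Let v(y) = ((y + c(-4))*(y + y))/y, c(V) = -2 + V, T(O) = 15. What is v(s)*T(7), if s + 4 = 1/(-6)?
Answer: -305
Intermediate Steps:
s = -25/6 (s = -4 + 1/(-6) = -4 - ⅙ = -25/6 ≈ -4.1667)
v(y) = -12 + 2*y (v(y) = ((y + (-2 - 4))*(y + y))/y = ((y - 6)*(2*y))/y = ((-6 + y)*(2*y))/y = (2*y*(-6 + y))/y = -12 + 2*y)
v(s)*T(7) = (-12 + 2*(-25/6))*15 = (-12 - 25/3)*15 = -61/3*15 = -305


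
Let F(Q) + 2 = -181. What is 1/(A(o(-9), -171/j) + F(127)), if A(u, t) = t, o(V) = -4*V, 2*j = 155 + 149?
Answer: -8/1473 ≈ -0.0054311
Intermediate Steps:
j = 152 (j = (155 + 149)/2 = (1/2)*304 = 152)
F(Q) = -183 (F(Q) = -2 - 181 = -183)
1/(A(o(-9), -171/j) + F(127)) = 1/(-171/152 - 183) = 1/(-171*1/152 - 183) = 1/(-9/8 - 183) = 1/(-1473/8) = -8/1473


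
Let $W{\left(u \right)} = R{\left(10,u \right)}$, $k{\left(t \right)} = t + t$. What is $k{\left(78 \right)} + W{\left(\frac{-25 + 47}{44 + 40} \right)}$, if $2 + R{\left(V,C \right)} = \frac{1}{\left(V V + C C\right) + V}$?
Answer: $\frac{29902558}{194161} \approx 154.01$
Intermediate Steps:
$k{\left(t \right)} = 2 t$
$R{\left(V,C \right)} = -2 + \frac{1}{V + C^{2} + V^{2}}$ ($R{\left(V,C \right)} = -2 + \frac{1}{\left(V V + C C\right) + V} = -2 + \frac{1}{\left(V^{2} + C^{2}\right) + V} = -2 + \frac{1}{\left(C^{2} + V^{2}\right) + V} = -2 + \frac{1}{V + C^{2} + V^{2}}$)
$W{\left(u \right)} = \frac{-219 - 2 u^{2}}{110 + u^{2}}$ ($W{\left(u \right)} = \frac{1 - 20 - 2 u^{2} - 2 \cdot 10^{2}}{10 + u^{2} + 10^{2}} = \frac{1 - 20 - 2 u^{2} - 200}{10 + u^{2} + 100} = \frac{1 - 20 - 2 u^{2} - 200}{110 + u^{2}} = \frac{-219 - 2 u^{2}}{110 + u^{2}}$)
$k{\left(78 \right)} + W{\left(\frac{-25 + 47}{44 + 40} \right)} = 2 \cdot 78 + \frac{-219 - 2 \left(\frac{-25 + 47}{44 + 40}\right)^{2}}{110 + \left(\frac{-25 + 47}{44 + 40}\right)^{2}} = 156 + \frac{-219 - 2 \left(\frac{22}{84}\right)^{2}}{110 + \left(\frac{22}{84}\right)^{2}} = 156 + \frac{-219 - 2 \left(22 \cdot \frac{1}{84}\right)^{2}}{110 + \left(22 \cdot \frac{1}{84}\right)^{2}} = 156 + \frac{-219 - 2 \left(\frac{11}{42}\right)^{2}}{110 + \left(\frac{11}{42}\right)^{2}} = 156 + \frac{-219 - \frac{121}{882}}{110 + \frac{121}{1764}} = 156 + \frac{-219 - \frac{121}{882}}{\frac{194161}{1764}} = 156 + \frac{1764}{194161} \left(- \frac{193279}{882}\right) = 156 - \frac{386558}{194161} = \frac{29902558}{194161}$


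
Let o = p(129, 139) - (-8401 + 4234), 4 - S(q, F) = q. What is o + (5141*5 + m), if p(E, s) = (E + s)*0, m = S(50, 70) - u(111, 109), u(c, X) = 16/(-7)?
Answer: 208798/7 ≈ 29828.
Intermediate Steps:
u(c, X) = -16/7 (u(c, X) = 16*(-⅐) = -16/7)
S(q, F) = 4 - q
m = -306/7 (m = (4 - 1*50) - 1*(-16/7) = (4 - 50) + 16/7 = -46 + 16/7 = -306/7 ≈ -43.714)
p(E, s) = 0
o = 4167 (o = 0 - (-8401 + 4234) = 0 - 1*(-4167) = 0 + 4167 = 4167)
o + (5141*5 + m) = 4167 + (5141*5 - 306/7) = 4167 + (25705 - 306/7) = 4167 + 179629/7 = 208798/7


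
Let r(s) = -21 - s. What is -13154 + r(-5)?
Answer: -13170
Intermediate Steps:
-13154 + r(-5) = -13154 + (-21 - 1*(-5)) = -13154 + (-21 + 5) = -13154 - 16 = -13170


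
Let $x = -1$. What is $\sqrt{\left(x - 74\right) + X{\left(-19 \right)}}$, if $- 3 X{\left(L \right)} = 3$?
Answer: $2 i \sqrt{19} \approx 8.7178 i$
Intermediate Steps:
$X{\left(L \right)} = -1$ ($X{\left(L \right)} = \left(- \frac{1}{3}\right) 3 = -1$)
$\sqrt{\left(x - 74\right) + X{\left(-19 \right)}} = \sqrt{\left(-1 - 74\right) - 1} = \sqrt{-75 - 1} = \sqrt{-76} = 2 i \sqrt{19}$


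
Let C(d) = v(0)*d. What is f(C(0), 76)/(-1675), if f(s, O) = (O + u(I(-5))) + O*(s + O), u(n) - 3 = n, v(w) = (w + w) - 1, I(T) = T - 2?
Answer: -5848/1675 ≈ -3.4913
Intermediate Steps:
I(T) = -2 + T
v(w) = -1 + 2*w (v(w) = 2*w - 1 = -1 + 2*w)
C(d) = -d (C(d) = (-1 + 2*0)*d = (-1 + 0)*d = -d)
u(n) = 3 + n
f(s, O) = -4 + O + O*(O + s) (f(s, O) = (O + (3 + (-2 - 5))) + O*(s + O) = (O + (3 - 7)) + O*(O + s) = (O - 4) + O*(O + s) = (-4 + O) + O*(O + s) = -4 + O + O*(O + s))
f(C(0), 76)/(-1675) = (-4 + 76 + 76² + 76*(-1*0))/(-1675) = (-4 + 76 + 5776 + 76*0)*(-1/1675) = (-4 + 76 + 5776 + 0)*(-1/1675) = 5848*(-1/1675) = -5848/1675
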